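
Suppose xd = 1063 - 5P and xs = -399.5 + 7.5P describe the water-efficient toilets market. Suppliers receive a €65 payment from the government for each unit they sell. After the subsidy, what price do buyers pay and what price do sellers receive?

Pre-subsidy: 1063 - 5P = -399.5 + 7.5P gives P* = 117, x* = 478.
With the subsidy, sellers receive Ps = Pb + 65 for each unit, where Pb is the price buyers pay.
Supply in terms of Pb becomes xs = -399.5 + 7.5(Pb + 65) = 88 + 7.5Pb. Setting this equal to demand: 1063 - 5Pb = 88 + 7.5Pb, so Pb = 78.
Sellers receive Ps = 78 + 65 = 143; x' = 1063 − 5·78 = 673.

Buyers pay €78; sellers receive €143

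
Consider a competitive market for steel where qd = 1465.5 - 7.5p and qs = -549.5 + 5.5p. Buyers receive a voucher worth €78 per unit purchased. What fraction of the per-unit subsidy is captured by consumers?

Pre-subsidy: 1465.5 - 7.5p = -549.5 + 5.5p gives p* = 155, q* = 303.
With the rebate, buyers effectively pay pb = ps − 78, where ps is the price sellers receive.
Demand in terms of ps becomes qd = 1465.5 − 7.5(ps − 78) = 2050.5 - 7.5ps. Setting this equal to supply: 2050.5 - 7.5ps = -549.5 + 5.5ps, so ps = 200.
Buyers pay pb = 200 − 78 = 122; q' = -549.5 + 5.5·200 = 550.5.
Buyers' price falls by p* − pb = 155 − 122 = 33; sellers' price rises by ps − p* = 200 − 155 = 45.
So consumers capture 33/78 = 11/26 of each unit of subsidy.

Consumer share = 11/26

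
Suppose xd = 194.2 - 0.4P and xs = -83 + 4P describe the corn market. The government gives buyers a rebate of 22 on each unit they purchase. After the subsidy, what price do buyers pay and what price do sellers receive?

Pre-subsidy: 194.2 - 0.4P = -83 + 4P gives P* = 63, x* = 169.
With the rebate, buyers effectively pay Pb = Ps − 22, where Ps is the price sellers receive.
Demand in terms of Ps becomes xd = 194.2 − 0.4(Ps − 22) = 203 - 0.4Ps. Setting this equal to supply: 203 - 0.4Ps = -83 + 4Ps, so Ps = 65.
Buyers pay Pb = 65 − 22 = 43; x' = -83 + 4·65 = 177.

Buyers pay 43; sellers receive 65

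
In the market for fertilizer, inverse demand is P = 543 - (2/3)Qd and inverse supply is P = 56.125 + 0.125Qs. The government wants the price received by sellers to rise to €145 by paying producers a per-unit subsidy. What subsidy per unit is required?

At a seller price of 145, quantity supplied is -449 + 8·145 = 711.
Buyers absorb 711 only when they pay Pb = 543 − (2/3)·711 = 69.
s = Ps − Pb = 145 − 69 = 76.

Required subsidy s = €76 per unit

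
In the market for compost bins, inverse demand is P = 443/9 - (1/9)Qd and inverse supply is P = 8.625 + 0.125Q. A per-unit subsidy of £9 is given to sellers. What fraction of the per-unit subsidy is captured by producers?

Pre-subsidy: 443/9 - (1/9)Q = 8.625 + 0.125Q gives Q* = 2923/17 and P* = 512/17.
With the subsidy, sellers receive Ps = Pb + 9 for each unit, where Pb is the price buyers pay.
On the curves, Pb = 443/9 - (1/9)Q and Ps = 8.625 + 0.125Q; the wedge Ps − Pb = 9 gives 8.625 + 0.125Q − (443/9 - (1/9)Q) = 9, so Q' = 3571/17.
Then Pb = 443/9 − (1/9)·(3571/17) = 440/17 and Ps = 8.625 + 0.125·(3571/17) = 593/17.
Buyers' price falls by P* − Pb = 512/17 − 440/17 = 72/17; sellers' price rises by Ps − P* = 593/17 − 512/17 = 81/17.
So producers capture (81/17)/9 = 9/17 of each unit of subsidy.

Producer share = 9/17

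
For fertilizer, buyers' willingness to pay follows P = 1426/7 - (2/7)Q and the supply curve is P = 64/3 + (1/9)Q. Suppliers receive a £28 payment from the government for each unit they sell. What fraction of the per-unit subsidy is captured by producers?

Producer share = 0.28

Pre-subsidy: 1426/7 - (2/7)Q = 64/3 + (1/9)Q gives Q* = 459.6 and P* = 72.4.
With the subsidy, sellers receive Ps = Pb + 28 for each unit, where Pb is the price buyers pay.
On the curves, Pb = 1426/7 - (2/7)Q and Ps = 64/3 + (1/9)Q; the wedge Ps − Pb = 28 gives 64/3 + (1/9)Q − (1426/7 - (2/7)Q) = 28, so Q' = 530.16.
Then Pb = 1426/7 − (2/7)·530.16 = 52.24 and Ps = 64/3 + (1/9)·530.16 = 80.24.
Buyers' price falls by P* − Pb = 72.4 − 52.24 = 20.16; sellers' price rises by Ps − P* = 80.24 − 72.4 = 7.84.
So producers capture 7.84/28 = 0.28 of each unit of subsidy.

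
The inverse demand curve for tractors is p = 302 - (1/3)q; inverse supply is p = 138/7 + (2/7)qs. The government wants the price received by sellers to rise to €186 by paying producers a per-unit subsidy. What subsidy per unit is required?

At a seller price of 186, quantity supplied is -69 + 3.5·186 = 582.
Buyers absorb 582 only when they pay pb = 302 − (1/3)·582 = 108.
s = ps − pb = 186 − 108 = 78.

Required subsidy s = €78 per unit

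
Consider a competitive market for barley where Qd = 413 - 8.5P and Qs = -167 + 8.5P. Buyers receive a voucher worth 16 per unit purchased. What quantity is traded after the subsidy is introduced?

Q' = 191

Pre-subsidy: 413 - 8.5P = -167 + 8.5P gives P* = 580/17, Q* = 123.
With the rebate, buyers effectively pay Pb = Ps − 16, where Ps is the price sellers receive.
Demand in terms of Ps becomes Qd = 413 − 8.5(Ps − 16) = 549 - 8.5Ps. Setting this equal to supply: 549 - 8.5Ps = -167 + 8.5Ps, so Ps = 716/17.
Buyers pay Pb = 716/17 − 16 = 444/17; Q' = -167 + 8.5·(716/17) = 191.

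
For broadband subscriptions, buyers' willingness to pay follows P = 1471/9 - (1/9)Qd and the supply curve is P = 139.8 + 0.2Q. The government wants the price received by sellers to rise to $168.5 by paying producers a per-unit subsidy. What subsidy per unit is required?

Required subsidy s = $21 per unit

At a seller price of 168.5, quantity supplied is -699 + 5·168.5 = 143.5.
Buyers absorb 143.5 only when they pay Pb = 1471/9 − (1/9)·143.5 = 147.5.
s = Ps − Pb = 168.5 − 147.5 = 21.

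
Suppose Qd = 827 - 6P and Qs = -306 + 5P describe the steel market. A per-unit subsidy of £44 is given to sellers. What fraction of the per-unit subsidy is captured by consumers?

Consumer share = 5/11

Pre-subsidy: 827 - 6P = -306 + 5P gives P* = 103, Q* = 209.
With the subsidy, sellers receive Ps = Pb + 44 for each unit, where Pb is the price buyers pay.
Supply in terms of Pb becomes Qs = -306 + 5(Pb + 44) = -86 + 5Pb. Setting this equal to demand: 827 - 6Pb = -86 + 5Pb, so Pb = 83.
Sellers receive Ps = 83 + 44 = 127; Q' = 827 − 6·83 = 329.
Buyers' price falls by P* − Pb = 103 − 83 = 20; sellers' price rises by Ps − P* = 127 − 103 = 24.
So consumers capture 20/44 = 5/11 of each unit of subsidy.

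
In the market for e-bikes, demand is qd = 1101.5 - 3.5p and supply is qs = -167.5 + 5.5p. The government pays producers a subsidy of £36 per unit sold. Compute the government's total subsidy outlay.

Government cost = £24660

Pre-subsidy: 1101.5 - 3.5p = -167.5 + 5.5p gives p* = 141, q* = 608.
With the subsidy, sellers receive ps = pb + 36 for each unit, where pb is the price buyers pay.
Supply in terms of pb becomes qs = -167.5 + 5.5(pb + 36) = 30.5 + 5.5pb. Setting this equal to demand: 1101.5 - 3.5pb = 30.5 + 5.5pb, so pb = 119.
Sellers receive ps = 119 + 36 = 155; q' = 1101.5 − 3.5·119 = 685.
Government outlay = subsidy × quantity = 36 × 685 = 24660.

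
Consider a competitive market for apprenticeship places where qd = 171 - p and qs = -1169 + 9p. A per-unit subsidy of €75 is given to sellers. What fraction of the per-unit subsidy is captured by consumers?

Pre-subsidy: 171 - p = -1169 + 9p gives p* = 134, q* = 37.
With the subsidy, sellers receive ps = pb + 75 for each unit, where pb is the price buyers pay.
Supply in terms of pb becomes qs = -1169 + 9(pb + 75) = -494 + 9pb. Setting this equal to demand: 171 - pb = -494 + 9pb, so pb = 66.5.
Sellers receive ps = 66.5 + 75 = 141.5; q' = 171 − 1·66.5 = 104.5.
Buyers' price falls by p* − pb = 134 − 66.5 = 67.5; sellers' price rises by ps − p* = 141.5 − 134 = 7.5.
So consumers capture 67.5/75 = 0.9 of each unit of subsidy.

Consumer share = 0.9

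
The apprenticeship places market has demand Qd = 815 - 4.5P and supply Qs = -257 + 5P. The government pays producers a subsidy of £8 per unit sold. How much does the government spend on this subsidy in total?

Pre-subsidy: 815 - 4.5P = -257 + 5P gives P* = 2144/19, Q* = 5837/19.
With the subsidy, sellers receive Ps = Pb + 8 for each unit, where Pb is the price buyers pay.
Supply in terms of Pb becomes Qs = -257 + 5(Pb + 8) = -217 + 5Pb. Setting this equal to demand: 815 - 4.5Pb = -217 + 5Pb, so Pb = 2064/19.
Sellers receive Ps = 2064/19 + 8 = 2216/19; Q' = 815 − 4.5·(2064/19) = 6197/19.
Government outlay = subsidy × quantity = 8 × 6197/19 = 49576/19.

Government cost = 49576/19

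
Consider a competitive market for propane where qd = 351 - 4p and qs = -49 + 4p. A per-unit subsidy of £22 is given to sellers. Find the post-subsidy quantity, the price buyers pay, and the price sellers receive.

Pre-subsidy: 351 - 4p = -49 + 4p gives p* = 50, q* = 151.
With the subsidy, sellers receive ps = pb + 22 for each unit, where pb is the price buyers pay.
Supply in terms of pb becomes qs = -49 + 4(pb + 22) = 39 + 4pb. Setting this equal to demand: 351 - 4pb = 39 + 4pb, so pb = 39.
Sellers receive ps = 39 + 22 = 61; q' = 351 − 4·39 = 195.

q' = 195; buyers pay £39; sellers receive £61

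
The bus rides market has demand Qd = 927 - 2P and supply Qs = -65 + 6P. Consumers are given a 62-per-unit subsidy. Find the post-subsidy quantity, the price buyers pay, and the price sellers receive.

Pre-subsidy: 927 - 2P = -65 + 6P gives P* = 124, Q* = 679.
With the rebate, buyers effectively pay Pb = Ps − 62, where Ps is the price sellers receive.
Demand in terms of Ps becomes Qd = 927 − 2(Ps − 62) = 1051 - 2Ps. Setting this equal to supply: 1051 - 2Ps = -65 + 6Ps, so Ps = 139.5.
Buyers pay Pb = 139.5 − 62 = 77.5; Q' = -65 + 6·139.5 = 772.

Q' = 772; buyers pay 77.5; sellers receive 139.5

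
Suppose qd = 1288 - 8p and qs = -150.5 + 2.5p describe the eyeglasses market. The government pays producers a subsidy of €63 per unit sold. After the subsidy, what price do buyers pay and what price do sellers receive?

Buyers pay €122; sellers receive €185

Pre-subsidy: 1288 - 8p = -150.5 + 2.5p gives p* = 137, q* = 192.
With the subsidy, sellers receive ps = pb + 63 for each unit, where pb is the price buyers pay.
Supply in terms of pb becomes qs = -150.5 + 2.5(pb + 63) = 7 + 2.5pb. Setting this equal to demand: 1288 - 8pb = 7 + 2.5pb, so pb = 122.
Sellers receive ps = 122 + 63 = 185; q' = 1288 − 8·122 = 312.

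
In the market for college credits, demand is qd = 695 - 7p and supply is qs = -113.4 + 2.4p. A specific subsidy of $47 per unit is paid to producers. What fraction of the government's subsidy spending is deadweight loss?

Pre-subsidy: 695 - 7p = -113.4 + 2.4p gives p* = 86, q* = 93.
With the subsidy, sellers receive ps = pb + 47 for each unit, where pb is the price buyers pay.
Supply in terms of pb becomes qs = -113.4 + 2.4(pb + 47) = -0.6 + 2.4pb. Setting this equal to demand: 695 - 7pb = -0.6 + 2.4pb, so pb = 74.
Sellers receive ps = 74 + 47 = 121; q' = 695 − 7·74 = 177.
ΔCS = ½(93 + 177)(86 − 74) = 1620; ΔPS = ½(93 + 177)(121 − 86) = 4725.
Government spending = 47 × 177 = 8319.
DWL = ½ × 47 × (177 − 93) = 1974; fraction = 1974 / 8319 = 14/59.

DWL / government spending = 14/59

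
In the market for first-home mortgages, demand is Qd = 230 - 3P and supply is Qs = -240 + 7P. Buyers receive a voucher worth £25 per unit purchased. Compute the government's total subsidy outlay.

Government cost = £3537.5

Pre-subsidy: 230 - 3P = -240 + 7P gives P* = 47, Q* = 89.
With the rebate, buyers effectively pay Pb = Ps − 25, where Ps is the price sellers receive.
Demand in terms of Ps becomes Qd = 230 − 3(Ps − 25) = 305 - 3Ps. Setting this equal to supply: 305 - 3Ps = -240 + 7Ps, so Ps = 54.5.
Buyers pay Pb = 54.5 − 25 = 29.5; Q' = -240 + 7·54.5 = 141.5.
Government outlay = subsidy × quantity = 25 × 141.5 = 3537.5.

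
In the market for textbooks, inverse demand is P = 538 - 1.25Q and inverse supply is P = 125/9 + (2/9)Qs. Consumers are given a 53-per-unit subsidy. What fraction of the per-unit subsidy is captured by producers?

Producer share = 8/53

Pre-subsidy: 538 - 1.25Q = 125/9 + (2/9)Q gives Q* = 356 and P* = 93.
With the rebate, buyers effectively pay Pb = Ps − 53, where Ps is the price sellers receive.
On the curves, Pb = 538 - 1.25Q and Ps = 125/9 + (2/9)Q; the wedge Ps − Pb = 53 gives 125/9 + (2/9)Q − (538 - 1.25Q) = 53, so Q' = 392.
Then Pb = 538 − 1.25·392 = 48 and Ps = 125/9 + (2/9)·392 = 101.
Buyers' price falls by P* − Pb = 93 − 48 = 45; sellers' price rises by Ps − P* = 101 − 93 = 8.
So producers capture 8/53 = 8/53 of each unit of subsidy.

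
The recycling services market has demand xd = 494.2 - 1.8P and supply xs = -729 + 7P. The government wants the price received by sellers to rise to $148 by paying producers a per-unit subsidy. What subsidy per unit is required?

At a seller price of 148, quantity supplied is -729 + 7·148 = 307.
Buyers absorb 307 only when they pay Pb with 494.2 − 1.8·Pb = 307, i.e. Pb = 104.
s = Ps − Pb = 148 − 104 = 44.

Required subsidy s = $44 per unit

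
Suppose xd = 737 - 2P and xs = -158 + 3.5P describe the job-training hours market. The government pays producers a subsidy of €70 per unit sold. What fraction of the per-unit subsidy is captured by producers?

Producer share = 4/11

Pre-subsidy: 737 - 2P = -158 + 3.5P gives P* = 1790/11, x* = 4527/11.
With the subsidy, sellers receive Ps = Pb + 70 for each unit, where Pb is the price buyers pay.
Supply in terms of Pb becomes xs = -158 + 3.5(Pb + 70) = 87 + 3.5Pb. Setting this equal to demand: 737 - 2Pb = 87 + 3.5Pb, so Pb = 1300/11.
Sellers receive Ps = 1300/11 + 70 = 2070/11; x' = 737 − 2·(1300/11) = 5507/11.
Buyers' price falls by P* − Pb = 1790/11 − 1300/11 = 490/11; sellers' price rises by Ps − P* = 2070/11 − 1790/11 = 280/11.
So producers capture (280/11)/70 = 4/11 of each unit of subsidy.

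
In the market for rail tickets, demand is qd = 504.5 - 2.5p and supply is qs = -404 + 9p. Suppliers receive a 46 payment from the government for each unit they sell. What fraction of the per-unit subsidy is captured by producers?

Pre-subsidy: 504.5 - 2.5p = -404 + 9p gives p* = 79, q* = 307.
With the subsidy, sellers receive ps = pb + 46 for each unit, where pb is the price buyers pay.
Supply in terms of pb becomes qs = -404 + 9(pb + 46) = 10 + 9pb. Setting this equal to demand: 504.5 - 2.5pb = 10 + 9pb, so pb = 43.
Sellers receive ps = 43 + 46 = 89; q' = 504.5 − 2.5·43 = 397.
Buyers' price falls by p* − pb = 79 − 43 = 36; sellers' price rises by ps − p* = 89 − 79 = 10.
So producers capture 10/46 = 5/23 of each unit of subsidy.

Producer share = 5/23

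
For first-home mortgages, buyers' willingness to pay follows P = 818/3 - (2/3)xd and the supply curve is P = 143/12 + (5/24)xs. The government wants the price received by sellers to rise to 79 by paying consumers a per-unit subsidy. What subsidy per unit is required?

At a seller price of 79, quantity supplied is -57.2 + 4.8·79 = 322.
Buyers absorb 322 only when they pay Pb = 818/3 − (2/3)·322 = 58.
s = Ps − Pb = 79 − 58 = 21.

Required subsidy s = 21 per unit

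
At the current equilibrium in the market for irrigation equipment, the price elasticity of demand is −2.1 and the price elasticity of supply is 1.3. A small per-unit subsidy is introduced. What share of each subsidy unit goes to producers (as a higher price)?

For a small subsidy around the equilibrium, the benefit split depends on the relative slopes, which at a point are proportional to the elasticities.
Buyer share = εs/(εs + |εd|) = 1.3/(1.3 + 2.1) = 13/34; seller share = |εd|/(εs + |εd|) = 21/34.
So producers capture 21/34 of the subsidy.

Producer share = 21/34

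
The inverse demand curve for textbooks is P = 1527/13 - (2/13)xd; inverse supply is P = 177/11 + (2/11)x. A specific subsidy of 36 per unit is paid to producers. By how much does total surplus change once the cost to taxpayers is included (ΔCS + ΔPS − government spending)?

Pre-subsidy: 1527/13 - (2/13)x = 177/11 + (2/11)x gives x* = 302 and P* = 71.
With the subsidy, sellers receive Ps = Pb + 36 for each unit, where Pb is the price buyers pay.
On the curves, Pb = 1527/13 - (2/13)x and Ps = 177/11 + (2/11)x; the wedge Ps − Pb = 36 gives 177/11 + (2/11)x − (1527/13 - (2/13)x) = 36, so x' = 409.25.
Then Pb = 1527/13 − (2/13)·409.25 = 54.5 and Ps = 177/11 + (2/11)·409.25 = 90.5.
ΔCS = ½(302 + 409.25)(71 − 54.5) = 5867.8125; ΔPS = ½(302 + 409.25)(90.5 − 71) = 6934.6875.
Government spending = 36 × 409.25 = 14733.
Net change = 5867.8125 + 6934.6875 − 14733 = -1930.5. The loss equals the DWL triangle ½·36·107.25.

Net change in total surplus = -1930.5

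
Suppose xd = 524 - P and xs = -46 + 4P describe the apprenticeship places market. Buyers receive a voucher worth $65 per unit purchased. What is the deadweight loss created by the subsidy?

Deadweight loss = $1690

Pre-subsidy: 524 - P = -46 + 4P gives P* = 114, x* = 410.
With the rebate, buyers effectively pay Pb = Ps − 65, where Ps is the price sellers receive.
Demand in terms of Ps becomes xd = 524 − 1(Ps − 65) = 589 - Ps. Setting this equal to supply: 589 - Ps = -46 + 4Ps, so Ps = 127.
Buyers pay Pb = 127 − 65 = 62; x' = -46 + 4·127 = 462.
The subsidy expands output by 462 − 410 = 52 past the efficient level; on those units the gap between marginal cost and willingness to pay runs from 0 up to 65.
DWL = ½ × 65 × 52 = 1690.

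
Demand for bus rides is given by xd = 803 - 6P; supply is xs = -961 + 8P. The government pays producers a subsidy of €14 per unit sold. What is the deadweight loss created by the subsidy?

Pre-subsidy: 803 - 6P = -961 + 8P gives P* = 126, x* = 47.
With the subsidy, sellers receive Ps = Pb + 14 for each unit, where Pb is the price buyers pay.
Supply in terms of Pb becomes xs = -961 + 8(Pb + 14) = -849 + 8Pb. Setting this equal to demand: 803 - 6Pb = -849 + 8Pb, so Pb = 118.
Sellers receive Ps = 118 + 14 = 132; x' = 803 − 6·118 = 95.
The subsidy expands output by 95 − 47 = 48 past the efficient level; on those units the gap between marginal cost and willingness to pay runs from 0 up to 14.
DWL = ½ × 14 × 48 = 336.

Deadweight loss = €336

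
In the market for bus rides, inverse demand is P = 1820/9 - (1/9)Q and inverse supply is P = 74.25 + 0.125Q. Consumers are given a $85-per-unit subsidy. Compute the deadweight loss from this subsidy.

Pre-subsidy: 1820/9 - (1/9)Q = 74.25 + 0.125Q gives Q* = 542 and P* = 142.
With the rebate, buyers effectively pay Pb = Ps − 85, where Ps is the price sellers receive.
On the curves, Pb = 1820/9 - (1/9)Q and Ps = 74.25 + 0.125Q; the wedge Ps − Pb = 85 gives 74.25 + 0.125Q − (1820/9 - (1/9)Q) = 85, so Q' = 902.
Then Pb = 1820/9 − (1/9)·902 = 102 and Ps = 74.25 + 0.125·902 = 187.
The subsidy expands output by 902 − 542 = 360 past the efficient level; on those units the gap between marginal cost and willingness to pay runs from 0 up to 85.
DWL = ½ × 85 × 360 = 15300.

Deadweight loss = $15300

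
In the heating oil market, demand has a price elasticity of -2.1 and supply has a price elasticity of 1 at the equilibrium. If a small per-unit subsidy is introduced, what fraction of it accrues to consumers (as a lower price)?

Consumer share = 10/31

For a small subsidy around the equilibrium, the benefit split depends on the relative slopes, which at a point are proportional to the elasticities.
Buyer share = εs/(εs + |εd|) = 1/(1 + 2.1) = 10/31; seller share = |εd|/(εs + |εd|) = 21/31.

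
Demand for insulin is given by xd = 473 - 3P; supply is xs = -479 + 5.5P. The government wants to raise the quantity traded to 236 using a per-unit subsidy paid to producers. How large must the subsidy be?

At x = 236, invert demand for the buyer price: Pb = (473 − 236)/3 = 79; invert supply for the seller price: Ps = (236 − (-479))/5.5 = 130.
The subsidy must fill the gap: s = Ps − Pb = 130 − 79 = 51.

Required subsidy s = 51 per unit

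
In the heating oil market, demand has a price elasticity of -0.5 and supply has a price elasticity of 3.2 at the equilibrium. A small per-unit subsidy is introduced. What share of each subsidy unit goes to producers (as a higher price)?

Producer share = 5/37

For a small subsidy around the equilibrium, the benefit split depends on the relative slopes, which at a point are proportional to the elasticities.
Buyer share = εs/(εs + |εd|) = 3.2/(3.2 + 0.5) = 32/37; seller share = |εd|/(εs + |εd|) = 5/37.
So producers capture 5/37 of the subsidy.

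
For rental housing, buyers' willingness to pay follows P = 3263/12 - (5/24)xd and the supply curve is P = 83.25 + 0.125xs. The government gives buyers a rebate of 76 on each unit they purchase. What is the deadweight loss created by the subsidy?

Deadweight loss = 8664

Pre-subsidy: 3263/12 - (5/24)x = 83.25 + 0.125x gives x* = 566 and P* = 154.
With the rebate, buyers effectively pay Pb = Ps − 76, where Ps is the price sellers receive.
On the curves, Pb = 3263/12 - (5/24)x and Ps = 83.25 + 0.125x; the wedge Ps − Pb = 76 gives 83.25 + 0.125x − (3263/12 - (5/24)x) = 76, so x' = 794.
Then Pb = 3263/12 − (5/24)·794 = 106.5 and Ps = 83.25 + 0.125·794 = 182.5.
The subsidy expands output by 794 − 566 = 228 past the efficient level; on those units the gap between marginal cost and willingness to pay runs from 0 up to 76.
DWL = ½ × 76 × 228 = 8664.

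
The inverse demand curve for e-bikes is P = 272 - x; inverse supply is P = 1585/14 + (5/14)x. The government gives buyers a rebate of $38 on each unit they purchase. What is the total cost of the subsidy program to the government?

Government cost = $5510

Pre-subsidy: 272 - x = 1585/14 + (5/14)x gives x* = 117 and P* = 155.
With the rebate, buyers effectively pay Pb = Ps − 38, where Ps is the price sellers receive.
On the curves, Pb = 272 - x and Ps = 1585/14 + (5/14)x; the wedge Ps − Pb = 38 gives 1585/14 + (5/14)x − (272 - x) = 38, so x' = 145.
Then Pb = 272 − 1·145 = 127 and Ps = 1585/14 + (5/14)·145 = 165.
Government outlay = subsidy × quantity = 38 × 145 = 5510.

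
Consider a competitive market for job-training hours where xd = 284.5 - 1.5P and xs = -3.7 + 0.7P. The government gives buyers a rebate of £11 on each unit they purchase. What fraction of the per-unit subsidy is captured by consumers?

Consumer share = 7/22

Pre-subsidy: 284.5 - 1.5P = -3.7 + 0.7P gives P* = 131, x* = 88.
With the rebate, buyers effectively pay Pb = Ps − 11, where Ps is the price sellers receive.
Demand in terms of Ps becomes xd = 284.5 − 1.5(Ps − 11) = 301 - 1.5Ps. Setting this equal to supply: 301 - 1.5Ps = -3.7 + 0.7Ps, so Ps = 138.5.
Buyers pay Pb = 138.5 − 11 = 127.5; x' = -3.7 + 0.7·138.5 = 93.25.
Buyers' price falls by P* − Pb = 131 − 127.5 = 3.5; sellers' price rises by Ps − P* = 138.5 − 131 = 7.5.
So consumers capture 3.5/11 = 7/22 of each unit of subsidy.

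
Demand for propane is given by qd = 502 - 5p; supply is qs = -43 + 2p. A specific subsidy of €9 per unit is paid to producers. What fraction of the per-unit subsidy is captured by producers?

Pre-subsidy: 502 - 5p = -43 + 2p gives p* = 545/7, q* = 789/7.
With the subsidy, sellers receive ps = pb + 9 for each unit, where pb is the price buyers pay.
Supply in terms of pb becomes qs = -43 + 2(pb + 9) = -25 + 2pb. Setting this equal to demand: 502 - 5pb = -25 + 2pb, so pb = 527/7.
Sellers receive ps = 527/7 + 9 = 590/7; q' = 502 − 5·(527/7) = 879/7.
Buyers' price falls by p* − pb = 545/7 − 527/7 = 18/7; sellers' price rises by ps − p* = 590/7 − 545/7 = 45/7.
So producers capture (45/7)/9 = 5/7 of each unit of subsidy.

Producer share = 5/7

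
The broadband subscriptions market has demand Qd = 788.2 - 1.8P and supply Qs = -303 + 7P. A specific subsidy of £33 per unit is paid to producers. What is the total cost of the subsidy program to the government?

Pre-subsidy: 788.2 - 1.8P = -303 + 7P gives P* = 124, Q* = 565.
With the subsidy, sellers receive Ps = Pb + 33 for each unit, where Pb is the price buyers pay.
Supply in terms of Pb becomes Qs = -303 + 7(Pb + 33) = -72 + 7Pb. Setting this equal to demand: 788.2 - 1.8Pb = -72 + 7Pb, so Pb = 97.75.
Sellers receive Ps = 97.75 + 33 = 130.75; Q' = 788.2 − 1.8·97.75 = 612.25.
Government outlay = subsidy × quantity = 33 × 612.25 = 20204.25.

Government cost = £20204.25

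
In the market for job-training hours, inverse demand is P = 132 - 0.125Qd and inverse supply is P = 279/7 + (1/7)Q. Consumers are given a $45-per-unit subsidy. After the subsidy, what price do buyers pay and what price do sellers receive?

Pre-subsidy: 132 - 0.125Q = 279/7 + (1/7)Q gives Q* = 344 and P* = 89.
With the rebate, buyers effectively pay Pb = Ps − 45, where Ps is the price sellers receive.
On the curves, Pb = 132 - 0.125Q and Ps = 279/7 + (1/7)Q; the wedge Ps − Pb = 45 gives 279/7 + (1/7)Q − (132 - 0.125Q) = 45, so Q' = 512.
Then Pb = 132 − 0.125·512 = 68 and Ps = 279/7 + (1/7)·512 = 113.

Buyers pay $68; sellers receive $113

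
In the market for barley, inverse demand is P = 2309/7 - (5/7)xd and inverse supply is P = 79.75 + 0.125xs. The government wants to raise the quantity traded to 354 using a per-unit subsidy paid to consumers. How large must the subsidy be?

Required subsidy s = 47 per unit

At x = 354, from the demand curve buyers pay Pb = 2309/7 − (5/7)·354 = 77; from the supply curve sellers need Ps = 79.75 + 0.125·354 = 124.
The subsidy must fill the gap: s = Ps − Pb = 124 − 77 = 47.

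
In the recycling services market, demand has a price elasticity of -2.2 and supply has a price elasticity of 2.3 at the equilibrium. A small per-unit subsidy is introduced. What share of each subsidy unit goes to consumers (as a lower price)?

Consumer share = 23/45

For a small subsidy around the equilibrium, the benefit split depends on the relative slopes, which at a point are proportional to the elasticities.
Buyer share = εs/(εs + |εd|) = 2.3/(2.3 + 2.2) = 23/45; seller share = |εd|/(εs + |εd|) = 22/45.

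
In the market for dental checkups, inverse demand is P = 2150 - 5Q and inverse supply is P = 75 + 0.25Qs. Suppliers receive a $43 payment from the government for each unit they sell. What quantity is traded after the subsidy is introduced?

Q' = 2824/7

Pre-subsidy: 2150 - 5Q = 75 + 0.25Q gives Q* = 8300/21 and P* = 3650/21.
With the subsidy, sellers receive Ps = Pb + 43 for each unit, where Pb is the price buyers pay.
On the curves, Pb = 2150 - 5Q and Ps = 75 + 0.25Q; the wedge Ps − Pb = 43 gives 75 + 0.25Q − (2150 - 5Q) = 43, so Q' = 2824/7.
Then Pb = 2150 − 5·(2824/7) = 930/7 and Ps = 75 + 0.25·(2824/7) = 1231/7.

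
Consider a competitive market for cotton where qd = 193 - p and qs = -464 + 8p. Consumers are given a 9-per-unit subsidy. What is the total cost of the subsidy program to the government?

Pre-subsidy: 193 - p = -464 + 8p gives p* = 73, q* = 120.
With the rebate, buyers effectively pay pb = ps − 9, where ps is the price sellers receive.
Demand in terms of ps becomes qd = 193 − 1(ps − 9) = 202 - ps. Setting this equal to supply: 202 - ps = -464 + 8ps, so ps = 74.
Buyers pay pb = 74 − 9 = 65; q' = -464 + 8·74 = 128.
Government outlay = subsidy × quantity = 9 × 128 = 1152.

Government cost = 1152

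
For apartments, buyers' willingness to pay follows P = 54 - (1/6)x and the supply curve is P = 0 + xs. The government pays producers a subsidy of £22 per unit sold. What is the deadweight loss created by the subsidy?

Pre-subsidy: 54 - (1/6)x = 0 + x gives x* = 324/7 and P* = 324/7.
With the subsidy, sellers receive Ps = Pb + 22 for each unit, where Pb is the price buyers pay.
On the curves, Pb = 54 - (1/6)x and Ps = 0 + x; the wedge Ps − Pb = 22 gives 0 + x − (54 - (1/6)x) = 22, so x' = 456/7.
Then Pb = 54 − (1/6)·(456/7) = 302/7 and Ps = 0 + 1·(456/7) = 456/7.
The subsidy expands output by 456/7 − 324/7 = 132/7 past the efficient level; on those units the gap between marginal cost and willingness to pay runs from 0 up to 22.
DWL = ½ × 22 × 132/7 = 1452/7.

Deadweight loss = 1452/7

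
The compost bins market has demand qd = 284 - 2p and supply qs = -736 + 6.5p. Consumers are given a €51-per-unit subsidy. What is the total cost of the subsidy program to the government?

Government cost = €6222

Pre-subsidy: 284 - 2p = -736 + 6.5p gives p* = 120, q* = 44.
With the rebate, buyers effectively pay pb = ps − 51, where ps is the price sellers receive.
Demand in terms of ps becomes qd = 284 − 2(ps − 51) = 386 - 2ps. Setting this equal to supply: 386 - 2ps = -736 + 6.5ps, so ps = 132.
Buyers pay pb = 132 − 51 = 81; q' = -736 + 6.5·132 = 122.
Government outlay = subsidy × quantity = 51 × 122 = 6222.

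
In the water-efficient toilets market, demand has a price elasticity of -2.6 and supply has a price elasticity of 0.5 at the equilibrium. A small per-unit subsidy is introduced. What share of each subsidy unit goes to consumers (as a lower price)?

Consumer share = 5/31

For a small subsidy around the equilibrium, the benefit split depends on the relative slopes, which at a point are proportional to the elasticities.
Buyer share = εs/(εs + |εd|) = 0.5/(0.5 + 2.6) = 5/31; seller share = |εd|/(εs + |εd|) = 26/31.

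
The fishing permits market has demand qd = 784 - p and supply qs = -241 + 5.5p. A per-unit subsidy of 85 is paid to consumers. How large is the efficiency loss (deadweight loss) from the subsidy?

Pre-subsidy: 784 - p = -241 + 5.5p gives p* = 2050/13, q* = 8142/13.
With the rebate, buyers effectively pay pb = ps − 85, where ps is the price sellers receive.
Demand in terms of ps becomes qd = 784 − 1(ps − 85) = 869 - ps. Setting this equal to supply: 869 - ps = -241 + 5.5ps, so ps = 2220/13.
Buyers pay pb = 2220/13 − 85 = 1115/13; q' = -241 + 5.5·(2220/13) = 9077/13.
The subsidy expands output by 9077/13 − 8142/13 = 935/13 past the efficient level; on those units the gap between marginal cost and willingness to pay runs from 0 up to 85.
DWL = ½ × 85 × 935/13 = 79475/26.

Deadweight loss = 79475/26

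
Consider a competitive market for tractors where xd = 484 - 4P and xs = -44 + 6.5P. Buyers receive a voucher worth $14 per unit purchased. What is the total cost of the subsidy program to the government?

Pre-subsidy: 484 - 4P = -44 + 6.5P gives P* = 352/7, x* = 1980/7.
With the rebate, buyers effectively pay Pb = Ps − 14, where Ps is the price sellers receive.
Demand in terms of Ps becomes xd = 484 − 4(Ps − 14) = 540 - 4Ps. Setting this equal to supply: 540 - 4Ps = -44 + 6.5Ps, so Ps = 1168/21.
Buyers pay Pb = 1168/21 − 14 = 874/21; x' = -44 + 6.5·(1168/21) = 6668/21.
Government outlay = subsidy × quantity = 14 × 6668/21 = 13336/3.

Government cost = 13336/3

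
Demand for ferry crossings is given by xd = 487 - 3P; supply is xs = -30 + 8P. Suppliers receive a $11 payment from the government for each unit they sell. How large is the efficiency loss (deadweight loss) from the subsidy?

Pre-subsidy: 487 - 3P = -30 + 8P gives P* = 47, x* = 346.
With the subsidy, sellers receive Ps = Pb + 11 for each unit, where Pb is the price buyers pay.
Supply in terms of Pb becomes xs = -30 + 8(Pb + 11) = 58 + 8Pb. Setting this equal to demand: 487 - 3Pb = 58 + 8Pb, so Pb = 39.
Sellers receive Ps = 39 + 11 = 50; x' = 487 − 3·39 = 370.
The subsidy expands output by 370 − 346 = 24 past the efficient level; on those units the gap between marginal cost and willingness to pay runs from 0 up to 11.
DWL = ½ × 11 × 24 = 132.

Deadweight loss = $132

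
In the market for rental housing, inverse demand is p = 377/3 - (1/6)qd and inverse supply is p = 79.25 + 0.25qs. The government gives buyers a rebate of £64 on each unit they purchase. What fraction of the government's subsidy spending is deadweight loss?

DWL / government spending = 384/1325

Pre-subsidy: 377/3 - (1/6)q = 79.25 + 0.25q gives q* = 111.4 and p* = 107.1.
With the rebate, buyers effectively pay pb = ps − 64, where ps is the price sellers receive.
On the curves, pb = 377/3 - (1/6)q and ps = 79.25 + 0.25q; the wedge ps − pb = 64 gives 79.25 + 0.25q − (377/3 - (1/6)q) = 64, so q' = 265.
Then pb = 377/3 − (1/6)·265 = 81.5 and ps = 79.25 + 0.25·265 = 145.5.
ΔCS = ½(111.4 + 265)(107.1 − 81.5) = 4817.92; ΔPS = ½(111.4 + 265)(145.5 − 107.1) = 7226.88.
Government spending = 64 × 265 = 16960.
DWL = ½ × 64 × (265 − 111.4) = 4915.2; fraction = 4915.2 / 16960 = 384/1325.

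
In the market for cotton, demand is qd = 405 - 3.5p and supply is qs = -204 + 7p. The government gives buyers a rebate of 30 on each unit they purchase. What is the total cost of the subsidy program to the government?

Government cost = 8160

Pre-subsidy: 405 - 3.5p = -204 + 7p gives p* = 58, q* = 202.
With the rebate, buyers effectively pay pb = ps − 30, where ps is the price sellers receive.
Demand in terms of ps becomes qd = 405 − 3.5(ps − 30) = 510 - 3.5ps. Setting this equal to supply: 510 - 3.5ps = -204 + 7ps, so ps = 68.
Buyers pay pb = 68 − 30 = 38; q' = -204 + 7·68 = 272.
Government outlay = subsidy × quantity = 30 × 272 = 8160.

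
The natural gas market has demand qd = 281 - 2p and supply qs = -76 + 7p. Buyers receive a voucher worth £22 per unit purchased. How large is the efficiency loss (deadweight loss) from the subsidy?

Deadweight loss = 3388/9

Pre-subsidy: 281 - 2p = -76 + 7p gives p* = 119/3, q* = 605/3.
With the rebate, buyers effectively pay pb = ps − 22, where ps is the price sellers receive.
Demand in terms of ps becomes qd = 281 − 2(ps − 22) = 325 - 2ps. Setting this equal to supply: 325 - 2ps = -76 + 7ps, so ps = 401/9.
Buyers pay pb = 401/9 − 22 = 203/9; q' = -76 + 7·(401/9) = 2123/9.
The subsidy expands output by 2123/9 − 605/3 = 308/9 past the efficient level; on those units the gap between marginal cost and willingness to pay runs from 0 up to 22.
DWL = ½ × 22 × 308/9 = 3388/9.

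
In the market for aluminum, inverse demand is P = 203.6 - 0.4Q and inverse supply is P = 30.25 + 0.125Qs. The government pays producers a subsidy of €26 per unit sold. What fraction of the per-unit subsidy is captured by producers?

Pre-subsidy: 203.6 - 0.4Q = 30.25 + 0.125Q gives Q* = 6934/21 and P* = 1502/21.
With the subsidy, sellers receive Ps = Pb + 26 for each unit, where Pb is the price buyers pay.
On the curves, Pb = 203.6 - 0.4Q and Ps = 30.25 + 0.125Q; the wedge Ps − Pb = 26 gives 30.25 + 0.125Q − (203.6 - 0.4Q) = 26, so Q' = 2658/7.
Then Pb = 203.6 − 0.4·(2658/7) = 362/7 and Ps = 30.25 + 0.125·(2658/7) = 544/7.
Buyers' price falls by P* − Pb = 1502/21 − 362/7 = 416/21; sellers' price rises by Ps − P* = 544/7 − 1502/21 = 130/21.
So producers capture (130/21)/26 = 5/21 of each unit of subsidy.

Producer share = 5/21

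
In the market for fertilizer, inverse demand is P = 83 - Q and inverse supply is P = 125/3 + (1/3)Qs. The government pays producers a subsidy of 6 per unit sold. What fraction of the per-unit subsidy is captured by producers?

Producer share = 0.25

Pre-subsidy: 83 - Q = 125/3 + (1/3)Q gives Q* = 31 and P* = 52.
With the subsidy, sellers receive Ps = Pb + 6 for each unit, where Pb is the price buyers pay.
On the curves, Pb = 83 - Q and Ps = 125/3 + (1/3)Q; the wedge Ps − Pb = 6 gives 125/3 + (1/3)Q − (83 - Q) = 6, so Q' = 35.5.
Then Pb = 83 − 1·35.5 = 47.5 and Ps = 125/3 + (1/3)·35.5 = 53.5.
Buyers' price falls by P* − Pb = 52 − 47.5 = 4.5; sellers' price rises by Ps − P* = 53.5 − 52 = 1.5.
So producers capture 1.5/6 = 0.25 of each unit of subsidy.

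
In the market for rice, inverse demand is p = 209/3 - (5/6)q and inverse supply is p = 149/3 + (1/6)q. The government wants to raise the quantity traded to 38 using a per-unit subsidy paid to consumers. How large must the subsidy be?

Required subsidy s = 18 per unit

At q = 38, from the demand curve buyers pay pb = 209/3 − (5/6)·38 = 38; from the supply curve sellers need ps = 149/3 + (1/6)·38 = 56.
The subsidy must fill the gap: s = ps − pb = 56 − 38 = 18.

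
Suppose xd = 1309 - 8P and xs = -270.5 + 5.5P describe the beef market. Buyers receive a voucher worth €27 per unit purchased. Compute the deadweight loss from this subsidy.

Deadweight loss = €1188

Pre-subsidy: 1309 - 8P = -270.5 + 5.5P gives P* = 117, x* = 373.
With the rebate, buyers effectively pay Pb = Ps − 27, where Ps is the price sellers receive.
Demand in terms of Ps becomes xd = 1309 − 8(Ps − 27) = 1525 - 8Ps. Setting this equal to supply: 1525 - 8Ps = -270.5 + 5.5Ps, so Ps = 133.
Buyers pay Pb = 133 − 27 = 106; x' = -270.5 + 5.5·133 = 461.
The subsidy expands output by 461 − 373 = 88 past the efficient level; on those units the gap between marginal cost and willingness to pay runs from 0 up to 27.
DWL = ½ × 27 × 88 = 1188.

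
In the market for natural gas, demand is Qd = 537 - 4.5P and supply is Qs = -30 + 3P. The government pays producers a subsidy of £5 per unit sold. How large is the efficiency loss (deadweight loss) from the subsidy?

Deadweight loss = £22.5

Pre-subsidy: 537 - 4.5P = -30 + 3P gives P* = 75.6, Q* = 196.8.
With the subsidy, sellers receive Ps = Pb + 5 for each unit, where Pb is the price buyers pay.
Supply in terms of Pb becomes Qs = -30 + 3(Pb + 5) = -15 + 3Pb. Setting this equal to demand: 537 - 4.5Pb = -15 + 3Pb, so Pb = 73.6.
Sellers receive Ps = 73.6 + 5 = 78.6; Q' = 537 − 4.5·73.6 = 205.8.
The subsidy expands output by 205.8 − 196.8 = 9 past the efficient level; on those units the gap between marginal cost and willingness to pay runs from 0 up to 5.
DWL = ½ × 5 × 9 = 22.5.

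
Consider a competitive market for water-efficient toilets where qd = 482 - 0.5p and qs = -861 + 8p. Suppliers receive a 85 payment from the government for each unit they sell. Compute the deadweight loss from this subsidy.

Pre-subsidy: 482 - 0.5p = -861 + 8p gives p* = 158, q* = 403.
With the subsidy, sellers receive ps = pb + 85 for each unit, where pb is the price buyers pay.
Supply in terms of pb becomes qs = -861 + 8(pb + 85) = -181 + 8pb. Setting this equal to demand: 482 - 0.5pb = -181 + 8pb, so pb = 78.
Sellers receive ps = 78 + 85 = 163; q' = 482 − 0.5·78 = 443.
The subsidy expands output by 443 − 403 = 40 past the efficient level; on those units the gap between marginal cost and willingness to pay runs from 0 up to 85.
DWL = ½ × 85 × 40 = 1700.

Deadweight loss = 1700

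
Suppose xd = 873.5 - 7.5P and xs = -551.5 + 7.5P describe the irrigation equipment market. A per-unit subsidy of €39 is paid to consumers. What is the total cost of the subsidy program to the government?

Government cost = €11982.75

Pre-subsidy: 873.5 - 7.5P = -551.5 + 7.5P gives P* = 95, x* = 161.
With the rebate, buyers effectively pay Pb = Ps − 39, where Ps is the price sellers receive.
Demand in terms of Ps becomes xd = 873.5 − 7.5(Ps − 39) = 1166 - 7.5Ps. Setting this equal to supply: 1166 - 7.5Ps = -551.5 + 7.5Ps, so Ps = 114.5.
Buyers pay Pb = 114.5 − 39 = 75.5; x' = -551.5 + 7.5·114.5 = 307.25.
Government outlay = subsidy × quantity = 39 × 307.25 = 11982.75.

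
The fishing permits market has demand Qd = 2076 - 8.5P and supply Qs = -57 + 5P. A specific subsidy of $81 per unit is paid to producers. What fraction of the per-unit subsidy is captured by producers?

Producer share = 17/27

Pre-subsidy: 2076 - 8.5P = -57 + 5P gives P* = 158, Q* = 733.
With the subsidy, sellers receive Ps = Pb + 81 for each unit, where Pb is the price buyers pay.
Supply in terms of Pb becomes Qs = -57 + 5(Pb + 81) = 348 + 5Pb. Setting this equal to demand: 2076 - 8.5Pb = 348 + 5Pb, so Pb = 128.
Sellers receive Ps = 128 + 81 = 209; Q' = 2076 − 8.5·128 = 988.
Buyers' price falls by P* − Pb = 158 − 128 = 30; sellers' price rises by Ps − P* = 209 − 158 = 51.
So producers capture 51/81 = 17/27 of each unit of subsidy.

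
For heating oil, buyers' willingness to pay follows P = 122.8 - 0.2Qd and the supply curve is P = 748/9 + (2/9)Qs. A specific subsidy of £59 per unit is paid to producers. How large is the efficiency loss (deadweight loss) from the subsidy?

Pre-subsidy: 122.8 - 0.2Q = 748/9 + (2/9)Q gives Q* = 94 and P* = 104.
With the subsidy, sellers receive Ps = Pb + 59 for each unit, where Pb is the price buyers pay.
On the curves, Pb = 122.8 - 0.2Q and Ps = 748/9 + (2/9)Q; the wedge Ps − Pb = 59 gives 748/9 + (2/9)Q − (122.8 - 0.2Q) = 59, so Q' = 4441/19.
Then Pb = 122.8 − 0.2·(4441/19) = 1445/19 and Ps = 748/9 + (2/9)·(4441/19) = 2566/19.
The subsidy expands output by 4441/19 − 94 = 2655/19 past the efficient level; on those units the gap between marginal cost and willingness to pay runs from 0 up to 59.
DWL = ½ × 59 × 2655/19 = 156645/38.

Deadweight loss = 156645/38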